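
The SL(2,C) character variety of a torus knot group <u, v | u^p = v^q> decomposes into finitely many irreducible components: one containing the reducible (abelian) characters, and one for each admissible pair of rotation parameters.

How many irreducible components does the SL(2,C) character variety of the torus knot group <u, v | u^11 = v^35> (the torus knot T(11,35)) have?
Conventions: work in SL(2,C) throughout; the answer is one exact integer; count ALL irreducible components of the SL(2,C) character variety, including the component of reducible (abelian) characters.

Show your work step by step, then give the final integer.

Gamma = < u, v | u^11 = v^35 > (torus knot T(11,35)); the central element u^11 = v^35 acts as +I or -I in any irreducible SL(2,C) representation.
On an irreducible component, tr(u) is locked at 2*cos(pi*alpha/11) for some alpha in 1..10, and tr(v) at 2*cos(pi*beta/35) for some beta in 1..34.
The two central values (-1)^alpha I and (-1)^beta I must be the same matrix, so alpha and beta share a parity.
Enumerate parity-matched pairs: 5*17 odd-odd plus 5*17 even-even gives 170.
That is 170 components of irreducible characters, and with the reducible (abelian) component the total is 171.

171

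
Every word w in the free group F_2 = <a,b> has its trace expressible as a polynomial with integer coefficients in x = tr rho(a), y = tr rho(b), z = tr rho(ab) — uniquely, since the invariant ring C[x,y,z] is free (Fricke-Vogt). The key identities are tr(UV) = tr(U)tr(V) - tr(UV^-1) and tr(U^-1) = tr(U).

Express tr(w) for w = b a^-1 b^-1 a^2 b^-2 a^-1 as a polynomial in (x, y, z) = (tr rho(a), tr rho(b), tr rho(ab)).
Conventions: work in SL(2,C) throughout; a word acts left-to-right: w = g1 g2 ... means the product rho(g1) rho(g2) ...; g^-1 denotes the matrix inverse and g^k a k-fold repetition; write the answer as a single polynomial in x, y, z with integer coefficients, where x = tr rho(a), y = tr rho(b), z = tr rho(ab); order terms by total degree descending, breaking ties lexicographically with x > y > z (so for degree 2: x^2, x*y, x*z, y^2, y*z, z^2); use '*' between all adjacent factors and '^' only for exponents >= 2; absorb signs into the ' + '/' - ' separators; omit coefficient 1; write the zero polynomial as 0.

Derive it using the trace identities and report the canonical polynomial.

tr(b a b) = tr(b) * tr(a b) - tr(a)   [square of b] = y*z - x
tr(b a b a) = tr(b a) * tr(b a) - tr(1)   [split at a repeated b] = z^2 - 2
tr(a^-1 b a b) = tr(b a b) * tr(a) - tr(b a b a)   [inverse elimination on a] = x*y*z - x^2 - z^2 + 2
tr(a b^-1 a^-1 b) = tr(a^-1 b a) * tr(b) - tr(a^-1 b a b)   [inverse elimination on b] = -x*y*z + x^2 + y^2 + z^2 - 2
tr(b^2) = tr(b) * tr(b) - tr(1)   [square of b] = y^2 - 2
tr(b a^2 b) = tr(a) * tr(b^2 a) - tr(b^2)   [square of a] = x*y*z - x^2 - y^2 + 2
tr(b a^2) = tr(a) * tr(b a) - tr(b)   [square of a] = x*z - y
tr(b^2 a^2 b) = tr(b) * tr(b a^2 b) - tr(b a^2)   [square of b] = x*y^2*z - x^2*y - y^3 - x*z + 3*y
tr(a^2 b a b) = tr(a) * tr(b a b a) - tr(b a b)   [square of a] = x*z^2 - y*z - x
tr(a^2 b a) = tr(a) * tr(b a^2) - tr(b a)   [square of a] = x^2*z - x*y - z
tr(b^2 a^2 b a) = tr(b) * tr(a^2 b a b) - tr(a^2 b a)   [square of b] = x*y*z^2 - x^2*z - y^2*z + z
tr(a^-1 b^2 a^2 b) = tr(b^2 a^2 b) * tr(a) - tr(b^2 a^2 b a)   [inverse elimination on a] = x^2*y^2*z - x^3*y - x*y^3 - x*y*z^2 + y^2*z + 3*x*y - z
tr(b a^2 b^-1 a^-1 b) = tr(a^-1 b^2 a^2) * tr(b) - tr(a^-1 b^2 a^2 b)   [inverse elimination on b] = -x^2*y^2*z + x^3*y + x*y^3 + x*y*z^2 - 4*x*y + z
tr(a b a b a^2) = tr(a) * tr(b a b a^2) - tr(b a b a)   [square of a] = x^2*z^2 - x*y*z - x^2 - z^2 + 2
tr(b a b a b a) = tr(a b) * tr(a b a b) - tr(a^-1 b^-1)   [split at a repeated a] = z^3 - 3*z
tr(b a b a b) = tr(b) * tr(a b a b) - tr(a b a)   [square of b] = y*z^2 - x*z - y
tr(a b a b a^2 b) = tr(a) * tr(b a b a b a) - tr(b a b a b)   [square of a] = x*z^3 - y*z^2 - 2*x*z + y
tr(b a b a^2 b^-1 a) = tr(a b a b a^2) * tr(b) - tr(a b a b a^2 b)   [inverse elimination on b] = x^2*y*z^2 - x*y^2*z - x*z^3 - x^2*y + 2*x*z + y
tr(b a^2 b^-1 a^-1 b a) = tr(b a b a^2 b^-1) * tr(a) - tr(b a b a^2 b^-1 a)   [inverse elimination on a] = -x^2*y*z^2 + x^3*z + x*y^2*z + x*z^3 - 3*x*z - y
tr(a^2 b^-1 a^-1 b a^-1 b) = tr(b a^2 b^-1 a^-1 b) * tr(a) - tr(b a^2 b^-1 a^-1 b a)   [inverse elimination on a] = -x^3*y^2*z + x^4*y + x^2*y^3 + 2*x^2*y*z^2 - x^3*z - x*y^2*z - x*z^3 - 4*x^2*y + 4*x*z + y
tr(b^-1 a^-1 b a^-1 b^-1 a^2) = tr(a^2 b^-1 a^-1 b a^-1) * tr(b) - tr(a^2 b^-1 a^-1 b a^-1 b)   [inverse elimination on b] = x^3*y^2*z - x^4*y - x^2*y^3 - 2*x^2*y*z^2 + x^3*z + x*z^3 + 5*x^2*y + y^3 + y*z^2 - 4*x*z - 3*y
tr(b a^-1 b^-1 a^2 b^-2 a^-1) = tr(b^-1 a^-1 b a^-1 b^-1 a^2) * tr(b) - tr(b^-1 a^-1 b a^-1 b^-1 a^2 b)   [inverse elimination on b] = x^3*y^3*z - x^4*y^2 - x^2*y^4 - 2*x^2*y^2*z^2 + x^3*y*z + x*y*z^3 + 5*x^2*y^2 + y^4 + y^2*z^2 - 3*x*y*z - x^2 - 4*y^2 - z^2 + 2

x^3*y^3*z - x^4*y^2 - x^2*y^4 - 2*x^2*y^2*z^2 + x^3*y*z + x*y*z^3 + 5*x^2*y^2 + y^4 + y^2*z^2 - 3*x*y*z - x^2 - 4*y^2 - z^2 + 2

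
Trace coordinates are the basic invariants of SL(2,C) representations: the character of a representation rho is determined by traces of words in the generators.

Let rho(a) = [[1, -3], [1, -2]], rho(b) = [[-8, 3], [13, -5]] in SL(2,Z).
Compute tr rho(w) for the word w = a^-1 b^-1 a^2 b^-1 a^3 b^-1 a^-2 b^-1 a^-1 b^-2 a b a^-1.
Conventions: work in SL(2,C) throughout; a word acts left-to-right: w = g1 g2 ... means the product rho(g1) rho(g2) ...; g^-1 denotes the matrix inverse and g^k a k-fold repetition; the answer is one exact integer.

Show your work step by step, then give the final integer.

rho(a^-1) = [[-2, 3], [-1, 1]]
... * rho(b^-1) = [[-5, -3], [-13, -8]]  ->  [[-29, -18], [-8, -5]]
... * rho(a) = [[1, -3], [1, -2]]  ->  [[-47, 123], [-13, 34]]
... * rho(a) = [[1, -3], [1, -2]]  ->  [[76, -105], [21, -29]]
... * rho(b^-1) = [[-5, -3], [-13, -8]]  ->  [[985, 612], [272, 169]]
... * rho(a) = [[1, -3], [1, -2]]  ->  [[1597, -4179], [441, -1154]]
... * rho(a) = [[1, -3], [1, -2]]  ->  [[-2582, 3567], [-713, 985]]
... * rho(a) = [[1, -3], [1, -2]]  ->  [[985, 612], [272, 169]]
... * rho(b^-1) = [[-5, -3], [-13, -8]]  ->  [[-12881, -7851], [-3557, -2168]]
... * rho(a^-1) = [[-2, 3], [-1, 1]]  ->  [[33613, -46494], [9282, -12839]]
... * rho(a^-1) = [[-2, 3], [-1, 1]]  ->  [[-20732, 54345], [-5725, 15007]]
... * rho(b^-1) = [[-5, -3], [-13, -8]]  ->  [[-602825, -372564], [-166466, -102881]]
... * rho(a^-1) = [[-2, 3], [-1, 1]]  ->  [[1578214, -2181039], [435813, -602279]]
... * rho(b^-1) = [[-5, -3], [-13, -8]]  ->  [[20462437, 12713670], [5650562, 3510793]]
... * rho(b^-1) = [[-5, -3], [-13, -8]]  ->  [[-267589895, -163096671], [-73893119, -45038030]]
... * rho(a) = [[1, -3], [1, -2]]  ->  [[-430686566, 1128963027], [-118931149, 311755417]]
... * rho(b) = [[-8, 3], [13, -5]]  ->  [[18122011879, -6936874833], [5004269613, -1915570532]]
... * rho(a^-1) = [[-2, 3], [-1, 1]]  ->  [[-29307148925, 47429160804], [-8092968694, 13097238307]]
tr = -29307148925 + 13097238307 = -16209910618

-16209910618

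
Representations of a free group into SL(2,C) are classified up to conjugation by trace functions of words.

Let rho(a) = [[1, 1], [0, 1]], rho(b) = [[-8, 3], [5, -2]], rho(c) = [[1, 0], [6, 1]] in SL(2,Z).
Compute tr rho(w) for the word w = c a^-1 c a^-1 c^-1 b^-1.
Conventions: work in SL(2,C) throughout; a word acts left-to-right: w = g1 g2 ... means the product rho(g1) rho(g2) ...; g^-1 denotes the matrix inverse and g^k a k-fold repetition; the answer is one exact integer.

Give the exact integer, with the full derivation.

300

rho(c) = [[1, 0], [6, 1]]
... * rho(a^-1) = [[1, -1], [0, 1]]  ->  [[1, -1], [6, -5]]
... * rho(c) = [[1, 0], [6, 1]]  ->  [[-5, -1], [-24, -5]]
... * rho(a^-1) = [[1, -1], [0, 1]]  ->  [[-5, 4], [-24, 19]]
... * rho(c^-1) = [[1, 0], [-6, 1]]  ->  [[-29, 4], [-138, 19]]
... * rho(b^-1) = [[-2, -3], [-5, -8]]  ->  [[38, 55], [181, 262]]
tr = 38 + 262 = 300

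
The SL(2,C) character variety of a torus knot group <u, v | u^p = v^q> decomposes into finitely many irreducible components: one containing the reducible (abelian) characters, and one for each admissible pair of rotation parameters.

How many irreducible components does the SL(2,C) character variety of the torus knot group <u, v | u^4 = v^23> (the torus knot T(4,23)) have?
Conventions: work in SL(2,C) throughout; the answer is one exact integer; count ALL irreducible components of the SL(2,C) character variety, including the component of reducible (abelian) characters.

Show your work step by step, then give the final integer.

In the torus knot group T(4,23), u^4 = v^23 is central, so an irreducible representation sends it to +I or -I (Schur).
On an irreducible component, tr(u) is locked at 2*cos(pi*alpha/4) for some alpha in 1..3, and tr(v) at 2*cos(pi*beta/23) for some beta in 1..22.
The two central values (-1)^alpha I and (-1)^beta I must be the same matrix, so alpha and beta share a parity.
Counting: 2 odd alphas x 11 odd betas + 1 even alphas x 11 even betas = 22 + 11 = 33.
Total: 33 irreducible-character components + 1 reducible (abelian) component = 34.

34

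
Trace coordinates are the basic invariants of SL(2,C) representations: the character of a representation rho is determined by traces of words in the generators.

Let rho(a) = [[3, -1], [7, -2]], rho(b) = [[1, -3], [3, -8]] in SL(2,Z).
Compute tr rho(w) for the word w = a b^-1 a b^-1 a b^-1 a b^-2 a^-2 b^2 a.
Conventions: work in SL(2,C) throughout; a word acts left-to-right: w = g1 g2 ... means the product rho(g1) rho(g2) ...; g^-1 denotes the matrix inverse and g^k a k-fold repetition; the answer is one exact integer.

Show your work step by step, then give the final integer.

rho(a) = [[3, -1], [7, -2]]
... * rho(b^-1) = [[-8, 3], [-3, 1]]  ->  [[-21, 8], [-50, 19]]
... * rho(a) = [[3, -1], [7, -2]]  ->  [[-7, 5], [-17, 12]]
... * rho(b^-1) = [[-8, 3], [-3, 1]]  ->  [[41, -16], [100, -39]]
... * rho(a) = [[3, -1], [7, -2]]  ->  [[11, -9], [27, -22]]
... * rho(b^-1) = [[-8, 3], [-3, 1]]  ->  [[-61, 24], [-150, 59]]
... * rho(a) = [[3, -1], [7, -2]]  ->  [[-15, 13], [-37, 32]]
... * rho(b^-1) = [[-8, 3], [-3, 1]]  ->  [[81, -32], [200, -79]]
... * rho(b^-1) = [[-8, 3], [-3, 1]]  ->  [[-552, 211], [-1363, 521]]
... * rho(a^-1) = [[-2, 1], [-7, 3]]  ->  [[-373, 81], [-921, 200]]
... * rho(a^-1) = [[-2, 1], [-7, 3]]  ->  [[179, -130], [442, -321]]
... * rho(b) = [[1, -3], [3, -8]]  ->  [[-211, 503], [-521, 1242]]
... * rho(b) = [[1, -3], [3, -8]]  ->  [[1298, -3391], [3205, -8373]]
... * rho(a) = [[3, -1], [7, -2]]  ->  [[-19843, 5484], [-48996, 13541]]
tr = -19843 + 13541 = -6302

-6302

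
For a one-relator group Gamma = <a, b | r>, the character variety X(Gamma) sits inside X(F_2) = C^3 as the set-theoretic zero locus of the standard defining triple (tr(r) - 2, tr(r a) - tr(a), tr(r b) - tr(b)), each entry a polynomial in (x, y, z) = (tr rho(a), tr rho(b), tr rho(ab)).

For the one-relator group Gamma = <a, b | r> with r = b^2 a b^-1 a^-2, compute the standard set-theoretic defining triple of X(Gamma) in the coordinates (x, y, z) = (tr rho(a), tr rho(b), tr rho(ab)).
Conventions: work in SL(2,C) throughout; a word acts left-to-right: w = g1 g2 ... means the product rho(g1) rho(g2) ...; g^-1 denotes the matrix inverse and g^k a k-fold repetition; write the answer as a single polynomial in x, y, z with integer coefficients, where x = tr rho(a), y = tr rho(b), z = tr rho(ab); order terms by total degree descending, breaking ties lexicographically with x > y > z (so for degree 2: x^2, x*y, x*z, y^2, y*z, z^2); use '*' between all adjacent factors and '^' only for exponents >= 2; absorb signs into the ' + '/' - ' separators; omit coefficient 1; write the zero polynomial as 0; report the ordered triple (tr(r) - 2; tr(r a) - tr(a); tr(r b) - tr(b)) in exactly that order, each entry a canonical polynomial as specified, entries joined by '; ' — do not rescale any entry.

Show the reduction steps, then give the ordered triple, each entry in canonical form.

-x^2*y^2*z + x^3*y + x*y^3 + x*y*z^2 - 3*x*y - z - 2; -x*y^2*z + x^2*y + y^3 + y*z^2 - x - 3*y; -x^2*y^3*z + x^3*y^2 + x*y^4 + x*y^2*z^2 + x^2*y*z - x^3 - 4*x*y^2 - x*z^2 - y*z + 3*x - y

use: tr(b^2) = tr(b) tr(b) - tr(1)   [square of b] = y^2 - 2
tr(b^2 a) = tr(b) tr(a b) - tr(a)   [square of b] = y*z - x
tr(a^-1 b^2) = tr(b^2) tr(a) - tr(b^2 a)   [inverse elimination on a] = x*y^2 - y*z - x
use: tr(b^2 a b) = tr(b) tr(b a b) - tr(b a)   [square of b] = y^2*z - x*y - z
tr(a b a b) = tr(a b) tr(a b) - tr(1)   [split at a repeated a] = z^2 - 2
tr(a b a) = tr(a) tr(b a) - tr(b)   [square of a] = x*z - y
tr(b^2 a b a) = tr(b) tr(a b a b) - tr(a b a)   [square of b] = y*z^2 - x*z - y
apply: tr(a^-1 b^2 a b) = tr(b^2 a b) tr(a) - tr(b^2 a b a)   [inverse elimination on a] = x*y^2*z - x^2*y - y*z^2 + y
apply: tr(a^-2 b^2 a b) = tr(a^-1 b^2 a b) tr(a) - tr(a^-1 b^2 a b a)   [inverse elimination on a] = x^2*y^2*z - x^3*y - x*y*z^2 - y^2*z + 2*x*y + z
apply: tr(b^2 a b^-1 a^-2) = tr(a^-2 b^2 a) tr(b) - tr(a^-2 b^2 a b)   [inverse elimination on b] = -x^2*y^2*z + x^3*y + x*y^3 + x*y*z^2 - 3*x*y - z
use: tr(a^2) = tr(a) tr(a) - tr(1)   [square of a] = x^2 - 2
tr(a b^2 a) = tr(b) tr(a^2 b) - tr(a^2)   [square of b] = x*y*z - x^2 - y^2 + 2
tr(b^2 a b^-1 a) = tr(a b^2 a) tr(b) - tr(a b^2 a b)   [inverse elimination on b] = x*y^2*z - x^2*y - y^3 - y*z^2 + x*z + 3*y
tr(b^2 a b^-1 a^-1) = tr(b^2 a b^-1) tr(a) - tr(b^2 a b^-1 a)   [inverse elimination on a] = -x*y^2*z + x^2*y + y^3 + y*z^2 - 3*y
tr(a b^3 a) = tr(b) tr(a^2 b^2) - tr(a^2 b) = x*y^2*z - x^2*y - y^3 - x*z + 3*y
apply: tr(a b^3 a b) = tr(b) tr(b a b a b) - tr(b a b a) = y^2*z^2 - x*y*z - y^2 - z^2 + 2
apply: tr(b^3 a b^-1 a) = tr(a b^3 a) tr(b) - tr(a b^3 a b) = x*y^3*z - x^2*y^2 - y^4 - y^2*z^2 + 4*y^2 + z^2 - 2
apply: tr(a^-1 b^3 a b^-1) = tr(b^3 a b^-1) tr(a) - tr(b^3 a b^-1 a) = -x*y^3*z + x^2*y^2 + y^4 + y^2*z^2 + x*y*z - x^2 - 4*y^2 - z^2 + 2
use: tr(b^2 a b^-1 a^-2 b) = tr(a^-1 b^3 a b^-1) tr(a) - tr(a^-1 b^3 a b^-1 a) = -x^2*y^3*z + x^3*y^2 + x*y^4 + x*y^2*z^2 + x^2*y*z - x^3 - 4*x*y^2 - x*z^2 - y*z + 3*x
assemble the triple (tr(r) - 2; tr(r a) - x; tr(r b) - y)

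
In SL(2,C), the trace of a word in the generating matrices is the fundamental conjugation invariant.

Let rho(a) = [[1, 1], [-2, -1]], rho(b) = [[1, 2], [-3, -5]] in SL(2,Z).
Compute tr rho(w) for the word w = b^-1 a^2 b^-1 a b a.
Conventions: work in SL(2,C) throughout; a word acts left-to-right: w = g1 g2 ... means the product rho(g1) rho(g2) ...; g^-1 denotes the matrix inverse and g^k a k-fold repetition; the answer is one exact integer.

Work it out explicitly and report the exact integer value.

-56

rho(b^-1) = [[-5, -2], [3, 1]]
... * rho(a) = [[1, 1], [-2, -1]]  ->  [[-1, -3], [1, 2]]
... * rho(a) = [[1, 1], [-2, -1]]  ->  [[5, 2], [-3, -1]]
... * rho(b^-1) = [[-5, -2], [3, 1]]  ->  [[-19, -8], [12, 5]]
... * rho(a) = [[1, 1], [-2, -1]]  ->  [[-3, -11], [2, 7]]
... * rho(b) = [[1, 2], [-3, -5]]  ->  [[30, 49], [-19, -31]]
... * rho(a) = [[1, 1], [-2, -1]]  ->  [[-68, -19], [43, 12]]
tr = -68 + 12 = -56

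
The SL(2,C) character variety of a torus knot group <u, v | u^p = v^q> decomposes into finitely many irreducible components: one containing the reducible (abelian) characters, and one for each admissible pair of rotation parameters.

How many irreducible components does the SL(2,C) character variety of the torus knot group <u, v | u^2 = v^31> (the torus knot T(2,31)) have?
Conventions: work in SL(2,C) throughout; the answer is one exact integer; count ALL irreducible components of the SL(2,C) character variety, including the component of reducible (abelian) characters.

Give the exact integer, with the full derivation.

For T(2,31): irreducibility forces the central element u^2 = v^31 to one of +I, -I.
This locks tr(u) to 2*cos(pi*alpha/2), alpha in 1..1, and tr(v) to 2*cos(pi*beta/31), beta in 1..30, on each component of irreducible characters.
u^2 = (-1)^alpha I and v^31 = (-1)^beta I must agree, so alpha and beta have equal parity.
Counting: 1 odd alphas x 15 odd betas + 0 even alphas x 15 even betas = 15 + 0 = 15.
That is 15 components of irreducible characters, and with the reducible (abelian) component the total is 16.

16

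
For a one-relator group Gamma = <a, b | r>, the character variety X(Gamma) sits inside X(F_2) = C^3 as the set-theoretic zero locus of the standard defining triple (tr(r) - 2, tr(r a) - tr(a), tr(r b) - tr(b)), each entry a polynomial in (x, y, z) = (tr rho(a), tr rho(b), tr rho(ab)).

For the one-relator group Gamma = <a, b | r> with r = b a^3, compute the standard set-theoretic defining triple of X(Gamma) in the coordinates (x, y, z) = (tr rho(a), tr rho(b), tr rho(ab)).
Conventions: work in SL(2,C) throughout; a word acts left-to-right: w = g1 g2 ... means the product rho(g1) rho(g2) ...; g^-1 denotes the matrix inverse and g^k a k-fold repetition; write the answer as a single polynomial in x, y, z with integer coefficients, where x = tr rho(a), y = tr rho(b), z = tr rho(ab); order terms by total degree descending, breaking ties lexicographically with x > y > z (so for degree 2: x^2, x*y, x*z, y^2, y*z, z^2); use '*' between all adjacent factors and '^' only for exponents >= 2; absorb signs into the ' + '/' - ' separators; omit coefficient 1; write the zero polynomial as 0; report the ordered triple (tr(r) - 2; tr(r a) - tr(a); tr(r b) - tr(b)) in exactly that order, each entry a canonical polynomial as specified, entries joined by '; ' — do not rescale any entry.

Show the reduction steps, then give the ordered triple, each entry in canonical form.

x^2*z - x*y - z - 2; x^3*z - x^2*y - 2*x*z - x + y; x^2*y*z - x^3 - x*y^2 - y*z + 3*x - y

tr(a b a) = tr(a) * tr(b a) - tr(b) = x*z - y
tr(b a^3) = tr(a) * tr(a b a) - tr(a b) = x^2*z - x*y - z
tr(b a^4) = tr(a) * tr(a b a^2) - tr(a b a) = x^3*z - x^2*y - 2*x*z + y
tr(b^2 a) = tr(b) * tr(a b) - tr(a) = y*z - x
tr(b^2) = tr(b) * tr(b) - tr(1) = y^2 - 2
tr(a b^2 a) = tr(a) * tr(b^2 a) - tr(b^2) = x*y*z - x^2 - y^2 + 2
tr(b a^3 b) = tr(a) * tr(a b^2 a) - tr(a b^2) = x^2*y*z - x^3 - x*y^2 - y*z + 3*x
assemble the triple (tr(r) - 2; tr(r a) - x; tr(r b) - y)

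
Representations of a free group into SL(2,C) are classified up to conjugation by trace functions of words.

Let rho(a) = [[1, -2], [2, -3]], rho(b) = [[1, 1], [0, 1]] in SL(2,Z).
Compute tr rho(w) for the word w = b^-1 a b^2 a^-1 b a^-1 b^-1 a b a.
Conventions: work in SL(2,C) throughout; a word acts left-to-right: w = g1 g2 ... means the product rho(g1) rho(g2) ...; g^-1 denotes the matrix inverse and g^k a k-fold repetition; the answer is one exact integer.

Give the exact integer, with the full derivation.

98

rho(b^-1) = [[1, -1], [0, 1]]
... * rho(a) = [[1, -2], [2, -3]]  ->  [[-1, 1], [2, -3]]
... * rho(b) = [[1, 1], [0, 1]]  ->  [[-1, 0], [2, -1]]
... * rho(b) = [[1, 1], [0, 1]]  ->  [[-1, -1], [2, 1]]
... * rho(a^-1) = [[-3, 2], [-2, 1]]  ->  [[5, -3], [-8, 5]]
... * rho(b) = [[1, 1], [0, 1]]  ->  [[5, 2], [-8, -3]]
... * rho(a^-1) = [[-3, 2], [-2, 1]]  ->  [[-19, 12], [30, -19]]
... * rho(b^-1) = [[1, -1], [0, 1]]  ->  [[-19, 31], [30, -49]]
... * rho(a) = [[1, -2], [2, -3]]  ->  [[43, -55], [-68, 87]]
... * rho(b) = [[1, 1], [0, 1]]  ->  [[43, -12], [-68, 19]]
... * rho(a) = [[1, -2], [2, -3]]  ->  [[19, -50], [-30, 79]]
tr = 19 + 79 = 98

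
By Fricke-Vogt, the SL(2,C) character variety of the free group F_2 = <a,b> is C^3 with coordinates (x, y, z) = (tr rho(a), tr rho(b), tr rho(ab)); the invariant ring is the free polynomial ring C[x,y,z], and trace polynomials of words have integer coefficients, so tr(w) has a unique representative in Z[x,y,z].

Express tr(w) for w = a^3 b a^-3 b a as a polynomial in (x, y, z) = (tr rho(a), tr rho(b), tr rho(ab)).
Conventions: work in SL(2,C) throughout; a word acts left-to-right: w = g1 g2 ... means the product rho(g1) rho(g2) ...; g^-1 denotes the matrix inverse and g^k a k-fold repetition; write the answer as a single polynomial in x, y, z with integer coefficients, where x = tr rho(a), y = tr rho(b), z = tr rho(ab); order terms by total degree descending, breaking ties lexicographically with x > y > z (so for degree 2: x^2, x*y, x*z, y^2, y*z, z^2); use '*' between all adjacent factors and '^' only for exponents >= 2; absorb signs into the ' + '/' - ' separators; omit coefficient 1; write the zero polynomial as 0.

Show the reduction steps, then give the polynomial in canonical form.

trace(a^2 b) = trace(a) * trace(b a) - trace(b)  (reduce the a square) = x*z - y
trace(a^2) = trace(a) * trace(a) - trace(1)  (reduce the a square) = x^2 - 2
trace(b^2 a^2) = trace(b) * trace(a^2 b) - trace(a^2)  (reduce the b square) = x*y*z - x^2 - y^2 + 2
trace(b^2 a) = trace(b) * trace(a b) - trace(a)  (reduce the b square) = y*z - x
trace(a b^2 a^2) = trace(a) * trace(b^2 a^2) - trace(b^2 a)  (reduce the a square) = x^2*y*z - x^3 - x*y^2 - y*z + 3*x
trace(b a^4 b) = trace(a) * trace(a b^2 a^2) - trace(a b^2 a)  (reduce the a square) = x^3*y*z - x^4 - x^2*y^2 - 2*x*y*z + 4*x^2 + y^2 - 2
trace(b a b a) = trace(b a) * trace(b a) - trace(1)  (split on b) = z^2 - 2
trace(a b a b a) = trace(a) * trace(b a b a) - trace(b a b)  (reduce the a square) = x*z^2 - y*z - x
trace(a b a b a^2) = trace(a) * trace(a b a b a) - trace(a b a b)  (reduce the a square) = x^2*z^2 - x*y*z - x^2 - z^2 + 2
trace(b a^4 b a) = trace(a) * trace(a b a b a^2) - trace(a b a b a)  (reduce the a square) = x^3*z^2 - x^2*y*z - x^3 - 2*x*z^2 + y*z + 3*x
trace(b a^4 b a^-1) = trace(b a^4 b) * trace(a) - trace(b a^4 b a)  (eliminate a^-1) = x^4*y*z - x^5 - x^3*y^2 - x^3*z^2 - x^2*y*z + 5*x^3 + x*y^2 + 2*x*z^2 - y*z - 5*x
trace(a^-1 b a^4 b a^-1) = trace(b a^4 b a^-1) * trace(a) - trace(b a^4 b)  (eliminate a^-1) = x^5*y*z - x^6 - x^4*y^2 - x^4*z^2 - 2*x^3*y*z + 6*x^4 + 2*x^2*y^2 + 2*x^2*z^2 + x*y*z - 9*x^2 - y^2 + 2
trace(a^3 b a^-3 b a) = trace(a^-1 b a^4 b a^-1) * trace(a) - trace(a^-1 b a^4 b)  (eliminate a^-1) = x^6*y*z - x^7 - x^5*y^2 - x^5*z^2 - 3*x^4*y*z + 7*x^5 + 3*x^3*y^2 + 3*x^3*z^2 + 2*x^2*y*z - 14*x^3 - 2*x*y^2 - 2*x*z^2 + y*z + 7*x

x^6*y*z - x^7 - x^5*y^2 - x^5*z^2 - 3*x^4*y*z + 7*x^5 + 3*x^3*y^2 + 3*x^3*z^2 + 2*x^2*y*z - 14*x^3 - 2*x*y^2 - 2*x*z^2 + y*z + 7*x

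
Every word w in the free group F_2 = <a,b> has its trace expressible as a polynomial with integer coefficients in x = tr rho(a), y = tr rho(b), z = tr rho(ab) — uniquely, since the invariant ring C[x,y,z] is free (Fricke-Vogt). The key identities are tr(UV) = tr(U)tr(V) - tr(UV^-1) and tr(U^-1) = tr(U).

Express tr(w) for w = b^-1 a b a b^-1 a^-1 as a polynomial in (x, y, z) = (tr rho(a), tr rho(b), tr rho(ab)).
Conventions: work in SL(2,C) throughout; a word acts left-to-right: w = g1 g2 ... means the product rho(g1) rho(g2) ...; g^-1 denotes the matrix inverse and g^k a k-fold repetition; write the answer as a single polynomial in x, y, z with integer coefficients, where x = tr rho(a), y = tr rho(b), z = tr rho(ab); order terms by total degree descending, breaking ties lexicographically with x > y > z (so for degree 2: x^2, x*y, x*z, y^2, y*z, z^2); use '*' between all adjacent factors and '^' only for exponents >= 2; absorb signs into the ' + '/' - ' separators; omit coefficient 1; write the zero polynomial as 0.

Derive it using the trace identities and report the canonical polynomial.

tr(a b a) = tr(a)*tr(b a) - tr(b)   [square of a] = x*z - y
use: tr(b a b a) = tr(a b)*tr(a b) - tr(1)   [split at a repeated a] = z^2 - 2
use: tr(b a b) = tr(b)*tr(a b) - tr(a)   [square of b] = y*z - x
apply: tr(a b a b a) = tr(a)*tr(b a b a) - tr(b a b)   [square of a] = x*z^2 - y*z - x
tr(a b a b a b) = tr(b a b a)*tr(b a) - tr(a b)   [split at a repeated b] = z^3 - 3*z
tr(b a b a b^-1 a) = tr(a b a b a)*tr(b) - tr(a b a b a b)   [inverse elimination on b] = x*y*z^2 - y^2*z - z^3 - x*y + 3*z
apply: tr(a b a b^-1 a^-1 b) = tr(b a b a b^-1)*tr(a) - tr(b a b a b^-1 a)   [inverse elimination on a] = -x*y*z^2 + x^2*z + y^2*z + z^3 - 3*z
apply: tr(b^-1 a b a b^-1 a^-1) = tr(a b a b^-1 a^-1)*tr(b) - tr(a b a b^-1 a^-1 b)   [inverse elimination on b] = x*y*z^2 - x^2*z - y^2*z - z^3 + x*y + 3*z

x*y*z^2 - x^2*z - y^2*z - z^3 + x*y + 3*z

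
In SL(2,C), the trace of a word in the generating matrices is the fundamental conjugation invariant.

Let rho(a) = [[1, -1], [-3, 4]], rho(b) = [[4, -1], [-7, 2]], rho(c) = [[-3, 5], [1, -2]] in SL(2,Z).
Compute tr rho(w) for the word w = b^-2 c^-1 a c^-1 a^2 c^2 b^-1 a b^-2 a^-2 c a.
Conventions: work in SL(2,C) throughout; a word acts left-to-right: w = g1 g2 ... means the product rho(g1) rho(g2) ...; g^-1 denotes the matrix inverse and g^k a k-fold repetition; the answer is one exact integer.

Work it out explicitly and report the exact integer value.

-34608786110

rho(b^-1) = [[2, 1], [7, 4]]
... * rho(b^-1) = [[2, 1], [7, 4]]  ->  [[11, 6], [42, 23]]
... * rho(c^-1) = [[-2, -5], [-1, -3]]  ->  [[-28, -73], [-107, -279]]
... * rho(a) = [[1, -1], [-3, 4]]  ->  [[191, -264], [730, -1009]]
... * rho(c^-1) = [[-2, -5], [-1, -3]]  ->  [[-118, -163], [-451, -623]]
... * rho(a) = [[1, -1], [-3, 4]]  ->  [[371, -534], [1418, -2041]]
... * rho(a) = [[1, -1], [-3, 4]]  ->  [[1973, -2507], [7541, -9582]]
... * rho(c) = [[-3, 5], [1, -2]]  ->  [[-8426, 14879], [-32205, 56869]]
... * rho(c) = [[-3, 5], [1, -2]]  ->  [[40157, -71888], [153484, -274763]]
... * rho(b^-1) = [[2, 1], [7, 4]]  ->  [[-422902, -247395], [-1616373, -945568]]
... * rho(a) = [[1, -1], [-3, 4]]  ->  [[319283, -566678], [1220331, -2165899]]
... * rho(b^-1) = [[2, 1], [7, 4]]  ->  [[-3328180, -1947429], [-12720631, -7443265]]
... * rho(b^-1) = [[2, 1], [7, 4]]  ->  [[-20288363, -11117896], [-77544117, -42493691]]
... * rho(a^-1) = [[4, 1], [3, 1]]  ->  [[-114507140, -31406259], [-437657541, -120037808]]
... * rho(a^-1) = [[4, 1], [3, 1]]  ->  [[-552247337, -145913399], [-2110743588, -557695349]]
... * rho(c) = [[-3, 5], [1, -2]]  ->  [[1510828612, -2469409887], [5774535415, -9438327242]]
... * rho(a) = [[1, -1], [-3, 4]]  ->  [[8919058273, -11388468160], [34089517141, -43527844383]]
tr = 8919058273 + -43527844383 = -34608786110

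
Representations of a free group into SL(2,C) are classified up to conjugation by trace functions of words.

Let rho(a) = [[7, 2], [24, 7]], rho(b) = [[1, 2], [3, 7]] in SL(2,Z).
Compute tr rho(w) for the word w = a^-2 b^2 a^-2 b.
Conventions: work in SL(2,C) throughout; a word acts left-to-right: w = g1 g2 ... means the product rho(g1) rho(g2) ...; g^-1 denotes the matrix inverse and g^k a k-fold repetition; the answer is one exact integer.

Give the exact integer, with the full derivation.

rho(a^-1) = [[7, -2], [-24, 7]]
... * rho(a^-1) = [[7, -2], [-24, 7]]  ->  [[97, -28], [-336, 97]]
... * rho(b) = [[1, 2], [3, 7]]  ->  [[13, -2], [-45, 7]]
... * rho(b) = [[1, 2], [3, 7]]  ->  [[7, 12], [-24, -41]]
... * rho(a^-1) = [[7, -2], [-24, 7]]  ->  [[-239, 70], [816, -239]]
... * rho(a^-1) = [[7, -2], [-24, 7]]  ->  [[-3353, 968], [11448, -3305]]
... * rho(b) = [[1, 2], [3, 7]]  ->  [[-449, 70], [1533, -239]]
tr = -449 + -239 = -688

-688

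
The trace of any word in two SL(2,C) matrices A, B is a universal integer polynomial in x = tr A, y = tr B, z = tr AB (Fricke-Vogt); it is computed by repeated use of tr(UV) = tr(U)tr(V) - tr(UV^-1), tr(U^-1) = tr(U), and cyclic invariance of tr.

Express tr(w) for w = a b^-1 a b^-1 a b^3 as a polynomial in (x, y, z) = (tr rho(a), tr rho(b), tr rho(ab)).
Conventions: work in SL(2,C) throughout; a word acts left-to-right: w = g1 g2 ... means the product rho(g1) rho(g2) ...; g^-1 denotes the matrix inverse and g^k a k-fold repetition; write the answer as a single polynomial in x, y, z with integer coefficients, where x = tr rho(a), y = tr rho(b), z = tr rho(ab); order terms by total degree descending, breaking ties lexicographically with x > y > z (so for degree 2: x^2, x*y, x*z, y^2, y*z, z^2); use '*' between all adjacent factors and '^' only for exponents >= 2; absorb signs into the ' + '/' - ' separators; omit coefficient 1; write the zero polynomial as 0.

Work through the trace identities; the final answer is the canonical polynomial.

x^2*y^4*z - x^3*y^3 - x*y^5 - 2*x*y^3*z^2 + x^2*y^2*z + y^4*z + y^2*z^3 + 4*x*y^3 + x*y*z^2 - 5*y^2*z - z^3 - x*y + 3*z

tr(a^2 b) = tr(a) * tr(b a) - tr(b)   [square of a] = x*z - y
tr(a^2) = tr(a) * tr(a) - tr(1)   [square of a] = x^2 - 2
and tr(a^2 b^2) = tr(b) * tr(a^2 b) - tr(a^2)   [square of b] = x*y*z - x^2 - y^2 + 2
and tr(b^3 a^2) = tr(b) * tr(a^2 b^2) - tr(a^2 b)   [square of b] = x*y^2*z - x^2*y - y^3 - x*z + 3*y
tr(b a b) = tr(b) * tr(a b) - tr(a)   [square of b] = y*z - x
tr(b^3 a) = tr(b) * tr(b a b) - tr(b a)   [square of b] = y^2*z - x*y - z
tr(a b^3 a^2) = tr(a) * tr(b^3 a^2) - tr(b^3 a)   [square of a] = x^2*y^2*z - x^3*y - x*y^3 - x^2*z - y^2*z + 4*x*y + z
and tr(b a b a) = tr(b a) * tr(b a) - tr(1)   [split at a repeated b] = z^2 - 2
tr(a^2 b a b) = tr(a) * tr(b a b a) - tr(b a b)   [square of a] = x*z^2 - y*z - x
tr(a^2 b a) = tr(a) * tr(a b a) - tr(a b)   [square of a] = x^2*z - x*y - z
tr(a^2 b a b^2) = tr(b) * tr(a^2 b a b) - tr(a^2 b a)   [square of b] = x*y*z^2 - x^2*z - y^2*z + z
next, tr(a b^3 a^2 b) = tr(b) * tr(a^2 b a b^2) - tr(a^2 b a b)   [square of b] = x*y^2*z^2 - x^2*y*z - y^3*z - x*z^2 + 2*y*z + x
next, tr(a b^-1 a b^3 a) = tr(a b^3 a^2) * tr(b) - tr(a b^3 a^2 b)   [inverse elimination on b] = x^2*y^3*z - x^3*y^2 - x*y^4 - x*y^2*z^2 + 4*x*y^2 + x*z^2 - y*z - x
tr(a b a b^2) = tr(b) * tr(a b a b) - tr(a b a)   [square of b] = y*z^2 - x*z - y
tr(b^3 a b a) = tr(b) * tr(a b a b^2) - tr(a b a b)   [square of b] = y^2*z^2 - x*y*z - y^2 - z^2 + 2
tr(b^3 a b) = tr(b) * tr(b^2 a b) - tr(b^2 a)   [square of b] = y^3*z - x*y^2 - 2*y*z + x
and tr(a b^3 a b a) = tr(a) * tr(b^3 a b a) - tr(b^3 a b)   [square of a] = x*y^2*z^2 - x^2*y*z - y^3*z - x*z^2 + 2*y*z + x
and tr(a b a b a b) = tr(b a b a) * tr(b a) - tr(a b)   [split at a repeated b] = z^3 - 3*z
and tr(b a b a b a b) = tr(b) * tr(a b a b a b) - tr(a b a b a)   [square of b] = y*z^3 - x*z^2 - 2*y*z + x
tr(a b^3 a b a b) = tr(b) * tr(b a b a b a b) - tr(b a b a b a)   [square of b] = y^2*z^3 - x*y*z^2 - 2*y^2*z - z^3 + x*y + 3*z
tr(a b^-1 a b^3 a b) = tr(a b^3 a b a) * tr(b) - tr(a b^3 a b a b)   [inverse elimination on b] = x*y^3*z^2 - x^2*y^2*z - y^4*z - y^2*z^3 + 4*y^2*z + z^3 - 3*z
tr(a b^-1 a b^-1 a b^3) = tr(a b^-1 a b^3 a) * tr(b) - tr(a b^-1 a b^3 a b)   [inverse elimination on b] = x^2*y^4*z - x^3*y^3 - x*y^5 - 2*x*y^3*z^2 + x^2*y^2*z + y^4*z + y^2*z^3 + 4*x*y^3 + x*y*z^2 - 5*y^2*z - z^3 - x*y + 3*z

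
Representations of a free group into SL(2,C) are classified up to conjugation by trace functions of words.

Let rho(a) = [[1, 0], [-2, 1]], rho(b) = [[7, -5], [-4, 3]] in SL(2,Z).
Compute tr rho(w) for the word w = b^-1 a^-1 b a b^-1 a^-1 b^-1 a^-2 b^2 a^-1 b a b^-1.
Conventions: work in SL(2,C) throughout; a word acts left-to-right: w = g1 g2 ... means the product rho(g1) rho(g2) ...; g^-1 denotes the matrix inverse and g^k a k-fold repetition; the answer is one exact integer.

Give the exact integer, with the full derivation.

-8080198

rho(b^-1) = [[3, 5], [4, 7]]
... * rho(a^-1) = [[1, 0], [2, 1]]  ->  [[13, 5], [18, 7]]
... * rho(b) = [[7, -5], [-4, 3]]  ->  [[71, -50], [98, -69]]
... * rho(a) = [[1, 0], [-2, 1]]  ->  [[171, -50], [236, -69]]
... * rho(b^-1) = [[3, 5], [4, 7]]  ->  [[313, 505], [432, 697]]
... * rho(a^-1) = [[1, 0], [2, 1]]  ->  [[1323, 505], [1826, 697]]
... * rho(b^-1) = [[3, 5], [4, 7]]  ->  [[5989, 10150], [8266, 14009]]
... * rho(a^-1) = [[1, 0], [2, 1]]  ->  [[26289, 10150], [36284, 14009]]
... * rho(a^-1) = [[1, 0], [2, 1]]  ->  [[46589, 10150], [64302, 14009]]
... * rho(b) = [[7, -5], [-4, 3]]  ->  [[285523, -202495], [394078, -279483]]
... * rho(b) = [[7, -5], [-4, 3]]  ->  [[2808641, -2035100], [3876478, -2808839]]
... * rho(a^-1) = [[1, 0], [2, 1]]  ->  [[-1261559, -2035100], [-1741200, -2808839]]
... * rho(b) = [[7, -5], [-4, 3]]  ->  [[-690513, 202495], [-953044, 279483]]
... * rho(a) = [[1, 0], [-2, 1]]  ->  [[-1095503, 202495], [-1512010, 279483]]
... * rho(b^-1) = [[3, 5], [4, 7]]  ->  [[-2476529, -4060050], [-3418098, -5603669]]
tr = -2476529 + -5603669 = -8080198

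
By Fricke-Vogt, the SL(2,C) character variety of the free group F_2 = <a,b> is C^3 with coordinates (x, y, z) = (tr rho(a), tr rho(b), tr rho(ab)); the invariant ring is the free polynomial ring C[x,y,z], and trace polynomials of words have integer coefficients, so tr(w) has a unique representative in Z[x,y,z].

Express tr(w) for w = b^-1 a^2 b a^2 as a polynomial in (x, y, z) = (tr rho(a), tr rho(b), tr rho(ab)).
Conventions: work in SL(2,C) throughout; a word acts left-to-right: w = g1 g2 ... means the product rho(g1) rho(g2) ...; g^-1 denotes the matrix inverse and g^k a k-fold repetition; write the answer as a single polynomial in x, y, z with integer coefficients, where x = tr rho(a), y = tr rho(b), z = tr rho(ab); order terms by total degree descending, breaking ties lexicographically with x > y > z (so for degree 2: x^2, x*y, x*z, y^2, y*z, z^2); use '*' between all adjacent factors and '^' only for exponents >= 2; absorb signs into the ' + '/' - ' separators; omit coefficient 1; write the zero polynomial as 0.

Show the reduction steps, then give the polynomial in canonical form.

trace(a b a) = trace(a)*trace(b a) - trace(b)  (reduce the a square) = x*z - y
reduce: trace(a^2 b a) = trace(a)*trace(a b a) - trace(a b)  (reduce the a square) = x^2*z - x*y - z
trace(a^2 b a^2) = trace(a)*trace(a^2 b a) - trace(a^2 b)  (reduce the a square) = x^3*z - x^2*y - 2*x*z + y
so trace(b a b a) = trace(a b)*trace(a b) - trace(1)  (split on a) = z^2 - 2
reduce: trace(b a b) = trace(b)*trace(a b) - trace(a)  (reduce the b square) = y*z - x
reduce: trace(b a^2 b a) = trace(a)*trace(b a b a) - trace(b a b)  (reduce the a square) = x*z^2 - y*z - x
trace(b^2) = trace(b)*trace(b) - trace(1)  (reduce the b square) = y^2 - 2
reduce: trace(b a^2 b) = trace(a)*trace(b^2 a) - trace(b^2)  (reduce the a square) = x*y*z - x^2 - y^2 + 2
so trace(a^2 b a^2 b) = trace(a)*trace(b a^2 b a) - trace(b a^2 b)  (reduce the a square) = x^2*z^2 - 2*x*y*z + y^2 - 2
so trace(b^-1 a^2 b a^2) = trace(a^2 b a^2)*trace(b) - trace(a^2 b a^2 b)  (eliminate b^-1) = x^3*y*z - x^2*y^2 - x^2*z^2 + 2

x^3*y*z - x^2*y^2 - x^2*z^2 + 2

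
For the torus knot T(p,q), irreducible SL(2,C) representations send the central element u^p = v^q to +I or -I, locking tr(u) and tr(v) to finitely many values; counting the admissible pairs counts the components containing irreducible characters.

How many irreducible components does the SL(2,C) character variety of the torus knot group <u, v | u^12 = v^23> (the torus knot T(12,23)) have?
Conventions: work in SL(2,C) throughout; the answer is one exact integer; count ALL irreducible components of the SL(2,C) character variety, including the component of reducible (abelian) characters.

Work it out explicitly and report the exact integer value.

In the torus knot group T(12,23), u^12 = v^23 is central, so an irreducible representation sends it to +I or -I (Schur).
On an irreducible component, tr(u) is locked at 2*cos(pi*alpha/12) for some alpha in 1..11, and tr(v) at 2*cos(pi*beta/23) for some beta in 1..22.
u^12 = (-1)^alpha I and v^23 = (-1)^beta I must agree, so alpha and beta have equal parity.
Enumerate parity-matched pairs: 6*11 odd-odd plus 5*11 even-even gives 121.
That is 121 components of irreducible characters, and with the reducible (abelian) component the total is 122.

122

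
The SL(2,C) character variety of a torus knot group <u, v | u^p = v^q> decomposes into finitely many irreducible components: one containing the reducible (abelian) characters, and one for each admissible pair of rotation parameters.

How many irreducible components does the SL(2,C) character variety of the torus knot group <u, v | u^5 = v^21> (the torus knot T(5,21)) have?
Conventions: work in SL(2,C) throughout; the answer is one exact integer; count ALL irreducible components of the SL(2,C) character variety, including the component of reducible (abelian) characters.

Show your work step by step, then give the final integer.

41

For T(5,21): irreducibility forces the central element u^5 = v^21 to one of +I, -I.
So on each irreducible component the traces are pinned: tr(u) = 2*cos(pi*alpha/5) with 1 <= alpha <= 4, tr(v) = 2*cos(pi*beta/21) with 1 <= beta <= 20.
Consistency of u^5 = (-1)^alpha I with v^21 = (-1)^beta I forces alpha = beta (mod 2).
Enumerate parity-matched pairs: 2*10 odd-odd plus 2*10 even-even gives 40.
components with irreducible characters: 40; plus the single component of reducible (abelian) characters: total 41.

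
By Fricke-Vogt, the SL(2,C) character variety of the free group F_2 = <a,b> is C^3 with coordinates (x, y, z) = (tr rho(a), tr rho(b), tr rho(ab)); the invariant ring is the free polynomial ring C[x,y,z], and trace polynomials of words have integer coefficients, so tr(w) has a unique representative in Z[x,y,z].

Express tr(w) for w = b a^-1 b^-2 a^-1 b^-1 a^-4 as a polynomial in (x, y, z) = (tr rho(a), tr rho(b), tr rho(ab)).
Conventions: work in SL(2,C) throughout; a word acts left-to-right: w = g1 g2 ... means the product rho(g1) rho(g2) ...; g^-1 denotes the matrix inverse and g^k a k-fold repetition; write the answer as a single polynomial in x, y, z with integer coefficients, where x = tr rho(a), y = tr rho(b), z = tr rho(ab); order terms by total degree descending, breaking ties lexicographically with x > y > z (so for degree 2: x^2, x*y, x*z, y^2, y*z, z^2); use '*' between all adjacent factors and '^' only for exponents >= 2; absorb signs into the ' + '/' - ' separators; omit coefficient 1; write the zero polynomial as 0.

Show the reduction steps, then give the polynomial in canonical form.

trace(b^-1) = trace(b) = y
trace(b^-1 a) = trace(a)*trace(b) - trace(a b) = x*y - z
trace(b^-1 a^-1) = trace(b^-1)*trace(a) - trace(b^-1 a) = z
trace(b^-1 a^-2) = trace(b^-1 a^-1)*trace(a) - trace(b^-1) = x*z - y
trace(a b a b) = trace(a b)*trace(a b) - trace(1)   [split at repeated a] = z^2 - 2
trace(b a b^-1 a) = trace(a b a)*trace(b) - trace(a b a b) = x*y*z - y^2 - z^2 + 2
use: trace(a^-1 b a b^-1) = trace(b a b^-1)*trace(a) - trace(b a b^-1 a) = -x*y*z + x^2 + y^2 + z^2 - 2
trace(a^-2 b a b^-1) = trace(a^-1 b a b^-1)*trace(a) - trace(a^-1 b a b^-1 a) = -x^2*y*z + x^3 + x*y^2 + x*z^2 - 3*x
trace(b^-2 a^-2 b a) = trace(a^-2 b a b^-1)*trace(b) - trace(a^-2 b a) = -x^2*y^2*z + x^3*y + x*y^3 + x*y*z^2 - 4*x*y + z
trace(a^-2 b a^-1 b^-2) = trace(b^-2 a^-2 b)*trace(a) - trace(b^-2 a^-2 b a) = x^2*y^2*z - x^3*y - x*y^3 - x*y*z^2 + x^2*z + 3*x*y - z
trace(b^-2 a b a) = trace(b^-1 a b a)*trace(b) - trace(b^-1 a b a b) = x*y^2*z - y^3 - y*z^2 - x*z + 3*y
trace(b a^-1 b^-2 a) = trace(b^-2 a b)*trace(a) - trace(b^-2 a b a) = -x*y^2*z + x^2*y + y^3 + y*z^2 - 3*y
trace(a^-1 b a^-1 b^-2) = trace(b a^-1 b^-2)*trace(a) - trace(b a^-1 b^-2 a) = x*y^2*z - x^2*y - y^3 - y*z^2 + x*z + 3*y
apply: trace(a^-2 b a^-1 b^-2 a^-1) = trace(a^-2 b a^-1 b^-2)*trace(a) - trace(a^-2 b a^-1 b^-2 a) = x^3*y^2*z - x^4*y - x^2*y^3 - x^2*y*z^2 + x^3*z - x*y^2*z + 4*x^2*y + y^3 + y*z^2 - 2*x*z - 3*y
trace(b^-2 a^-4 b a^-1) = trace(a^-2 b a^-1 b^-2 a^-1)*trace(a) - trace(a^-2 b a^-1 b^-2) = x^4*y^2*z - x^5*y - x^3*y^3 - x^3*y*z^2 + x^4*z - 2*x^2*y^2*z + 5*x^3*y + 2*x*y^3 + 2*x*y*z^2 - 3*x^2*z - 6*x*y + z
use: trace(a^-2) = trace(a^-1)*trace(a) - trace(1) = x^2 - 2
apply: trace(a^-3) = trace(a^-2)*trace(a) - trace(a^-1) = x^3 - 3*x
trace(a^-4) = trace(a^-3)*trace(a) - trace(a^-2) = x^4 - 4*x^2 + 2
apply: trace(b a b^-1 a^-3) = trace(a^-2 b a b^-1)*trace(a) - trace(a^-2 b a b^-1 a) = -x^3*y*z + x^4 + x^2*y^2 + x^2*z^2 + x*y*z - 4*x^2 - y^2 - z^2 + 2
trace(b^-1 a^-4 b a) = trace(b a b^-1 a^-3)*trace(a) - trace(b a b^-1 a^-2) = -x^4*y*z + x^5 + x^3*y^2 + x^3*z^2 + 2*x^2*y*z - 5*x^3 - 2*x*y^2 - 2*x*z^2 + 5*x
trace(b^-1 a^-4 b a^-1) = trace(b^-1 a^-4 b)*trace(a) - trace(b^-1 a^-4 b a) = x^4*y*z - x^3*y^2 - x^3*z^2 - 2*x^2*y*z + x^3 + 2*x*y^2 + 2*x*z^2 - 3*x
use: trace(b^-1 a^-4 b a^-1 b^-2) = trace(b^-2 a^-4 b a^-1)*trace(b) - trace(b^-2 a^-4 b a^-1 b) = x^4*y^3*z - x^5*y^2 - x^3*y^4 - x^3*y^2*z^2 - 2*x^2*y^3*z + 6*x^3*y^2 + x^3*z^2 + 2*x*y^4 + 2*x*y^2*z^2 - x^2*y*z - x^3 - 8*x*y^2 - 2*x*z^2 + y*z + 3*x
use: trace(b^-1 a b^-1 a^-1) = trace(a^-1 b^-1 a)*trace(b) - trace(a^-1 b^-1 a b) = x*y*z - x^2 - z^2 + 2
use: trace(b^-1 a b^-1) = trace(b^-1 a)*trace(b) - trace(b^-1 a b) = x*y^2 - y*z - x
trace(a^-2 b^-1 a b^-1) = trace(b^-1 a b^-1 a^-1)*trace(a) - trace(b^-1 a b^-1) = x^2*y*z - x^3 - x*y^2 - x*z^2 + y*z + 3*x
apply: trace(a^-1 b^-1 a b^-1 a^-2) = trace(a^-2 b^-1 a b^-1)*trace(a) - trace(a^-2 b^-1 a b^-1 a) = x^3*y*z - x^4 - x^2*y^2 - x^2*z^2 + 4*x^2 + z^2 - 2
trace(b^-1 a b^-1 a^-4) = trace(a^-1 b^-1 a b^-1 a^-2)*trace(a) - trace(a^-1 b^-1 a b^-1 a^-1) = x^4*y*z - x^5 - x^3*y^2 - x^3*z^2 - x^2*y*z + 5*x^3 + x*y^2 + 2*x*z^2 - y*z - 5*x
trace(b a^2 b^-1 a^-1) = trace(a^-1 b a^2)*trace(b) - trace(a^-1 b a^2 b) = -x^2*y*z + x^3 + x*y^2 + x*z^2 - 3*x
trace(a b^-1 a^-2 b a) = trace(b a^2 b^-1 a^-1)*trace(a) - trace(b a^2 b^-1) = -x^3*y*z + x^4 + x^2*y^2 + x^2*z^2 - 4*x^2 + 2
trace(b a b a b) = trace(b)*trace(a b a b) - trace(a b a) = y*z^2 - x*z - y
trace(b a b a b a) = trace(b a)*trace(b a b a) - trace(b^-1 a^-1)   [split at repeated b] = z^3 - 3*z
trace(b a b a b a^-1) = trace(b a b a b)*trace(a) - trace(b a b a b a) = x*y*z^2 - x^2*z - z^3 - x*y + 3*z
trace(a^-2 b a b a b) = trace(b a b a b a^-1)*trace(a) - trace(b a b a b) = x^2*y*z^2 - x^3*z - x*z^3 - x^2*y - y*z^2 + 4*x*z + y
use: trace(a b^-1 a^-2 b a b) = trace(a^-2 b a b a)*trace(b) - trace(a^-2 b a b a b) = -x^2*y*z^2 + x^3*z + x*y^2*z + x*z^3 - 4*x*z + y
apply: trace(a^-1 b a b^-1 a b^-1 a^-1) = trace(a b^-1 a^-2 b a)*trace(b) - trace(a b^-1 a^-2 b a b) = -x^3*y^2*z + x^4*y + x^2*y^3 + 2*x^2*y*z^2 - x^3*z - x*y^2*z - x*z^3 - 4*x^2*y + 4*x*z + y
apply: trace(a b^-1 a) = trace(a^2)*trace(b) - trace(a^2 b) = x^2*y - x*z - y
trace(a^2 b a) = trace(a)*trace(b a^2) - trace(b a) = x^2*z - x*y - z
trace(b a b) = trace(b)*trace(a b) - trace(a) = y*z - x
trace(a^2 b a b) = trace(a)*trace(b a b a) - trace(b a b) = x*z^2 - y*z - x
use: trace(a b a b^-1 a) = trace(a^2 b a)*trace(b) - trace(a^2 b a b) = x^2*y*z - x*y^2 - x*z^2 + x
trace(a b a b^-1 a b) = trace(a b a b a)*trace(b) - trace(a b a b a b) = x*y*z^2 - y^2*z - z^3 - x*y + 3*z
trace(b a b^-1 a b^-1 a) = trace(a b a b^-1 a)*trace(b) - trace(a b a b^-1 a b) = x^2*y^2*z - x*y^3 - 2*x*y*z^2 + y^2*z + z^3 + 2*x*y - 3*z
trace(a^-1 b a b^-1 a b^-1) = trace(b a b^-1 a b^-1)*trace(a) - trace(b a b^-1 a b^-1 a) = -x^2*y^2*z + x^3*y + x*y^3 + 2*x*y*z^2 - x^2*z - y^2*z - z^3 - 3*x*y + 3*z
trace(b a b^-1 a b^-1 a^-3) = trace(a^-1 b a b^-1 a b^-1 a^-1)*trace(a) - trace(a^-1 b a b^-1 a b^-1) = -x^4*y^2*z + x^5*y + x^3*y^3 + 2*x^3*y*z^2 - x^4*z - x^2*z^3 - 5*x^3*y - x*y^3 - 2*x*y*z^2 + 5*x^2*z + y^2*z + z^3 + 4*x*y - 3*z
use: trace(a b^-1 a^-4 b a b^-1) = trace(b a b^-1 a b^-1 a^-3)*trace(a) - trace(b a b^-1 a b^-1 a^-2) = -x^5*y^2*z + x^6*y + x^4*y^3 + 2*x^4*y*z^2 - x^5*z + x^3*y^2*z - x^3*z^3 - 6*x^4*y - 2*x^2*y^3 - 4*x^2*y*z^2 + 6*x^3*z + 2*x*y^2*z + 2*x*z^3 + 8*x^2*y - 7*x*z - y
trace(a^-2 b a^2 b^-1 a^-1) = trace(a^-2 b a^2 b^-1)*trace(a) - trace(a^-2 b a^2 b^-1 a) = -x^4*y*z + x^5 + x^3*y^2 + x^3*z^2 + x^2*y*z - 5*x^3 - x*y^2 - x*z^2 + 5*x
use: trace(a b^-1 a^-4 b a) = trace(a^-2 b a^2 b^-1 a^-1)*trace(a) - trace(a^-2 b a^2 b^-1) = -x^5*y*z + x^6 + x^4*y^2 + x^4*z^2 + 2*x^3*y*z - 6*x^4 - 2*x^2*y^2 - 2*x^2*z^2 + 9*x^2 - 2
trace(b^-2 a b^-1 a^-4 b a) = trace(a b^-1 a^-4 b a b^-1)*trace(b) - trace(a b^-1 a^-4 b a) = -x^5*y^3*z + x^6*y^2 + x^4*y^4 + 2*x^4*y^2*z^2 + x^3*y^3*z - x^3*y*z^3 - x^6 - 7*x^4*y^2 - x^4*z^2 - 2*x^2*y^4 - 4*x^2*y^2*z^2 + 4*x^3*y*z + 2*x*y^3*z + 2*x*y*z^3 + 6*x^4 + 10*x^2*y^2 + 2*x^2*z^2 - 7*x*y*z - 9*x^2 - y^2 + 2
apply: trace(b^-1 a^-4 b a^-1 b^-2 a) = trace(b^-2 a b^-1 a^-4 b)*trace(a) - trace(b^-2 a b^-1 a^-4 b a) = x^5*y^3*z - x^6*y^2 - x^4*y^4 - 2*x^4*y^2*z^2 + x^5*y*z - x^3*y^3*z + x^3*y*z^3 + 6*x^4*y^2 + 2*x^2*y^4 + 4*x^2*y^2*z^2 - 5*x^3*y*z - 2*x*y^3*z - 2*x*y*z^3 - x^4 - 9*x^2*y^2 + 6*x*y*z + 4*x^2 + y^2 - 2
trace(b a^-1 b^-2 a^-1 b^-1 a^-4) = trace(b^-1 a^-4 b a^-1 b^-2)*trace(a) - trace(b^-1 a^-4 b a^-1 b^-2 a) = x^4*y^2*z^2 - x^5*y*z - x^3*y^3*z - x^3*y*z^3 + x^4*z^2 - 2*x^2*y^2*z^2 + 4*x^3*y*z + 2*x*y^3*z + 2*x*y*z^3 + x^2*y^2 - 2*x^2*z^2 - 5*x*y*z - x^2 - y^2 + 2

x^4*y^2*z^2 - x^5*y*z - x^3*y^3*z - x^3*y*z^3 + x^4*z^2 - 2*x^2*y^2*z^2 + 4*x^3*y*z + 2*x*y^3*z + 2*x*y*z^3 + x^2*y^2 - 2*x^2*z^2 - 5*x*y*z - x^2 - y^2 + 2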